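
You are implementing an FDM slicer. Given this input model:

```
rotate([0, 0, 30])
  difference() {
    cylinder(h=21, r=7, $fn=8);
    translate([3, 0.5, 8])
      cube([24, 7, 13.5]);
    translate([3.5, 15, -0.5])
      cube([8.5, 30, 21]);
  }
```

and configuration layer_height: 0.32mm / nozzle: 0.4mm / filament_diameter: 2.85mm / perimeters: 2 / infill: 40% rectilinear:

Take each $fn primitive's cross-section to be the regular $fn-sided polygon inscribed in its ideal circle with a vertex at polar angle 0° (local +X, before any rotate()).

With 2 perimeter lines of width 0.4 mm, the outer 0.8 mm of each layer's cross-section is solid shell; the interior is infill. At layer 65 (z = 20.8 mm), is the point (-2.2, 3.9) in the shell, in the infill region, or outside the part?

infill

At z = 20.8 mm: the r=7 cylinder contributes a regular 8-gon of circumradius 7; the cube at (3, 0.5) is present — its section is the full 24×7 rectangle; the cube at (3.5, 15) is absent (z outside [-0.5, 20.5]); After the difference (first − rest): starting from the r=7 cylinder, the 24×7 cube at (3, 0.5) partially overlaps it — only the 13.56 mm² overlap (of its 168.00 mm²) is removed, clipping the outline — 1 connected region; (rotated 30° about Z; rotation is an isometry so areas/perimeters/island counts are preserved). Overall, the cross-section is a single solid region. Undo the 30° rotation: the query point maps to (0.045, 4.477) in the un-rotated model frame. The nearest boundary edge runs (0.00, 7.00)→(3.00, 5.76); distance from the point to it = 2.31 mm. The point is inside the cross-section and 2.31 mm from the nearest boundary — more than the 0.8 mm shell width (2 × 0.4), so it's in the infill interior.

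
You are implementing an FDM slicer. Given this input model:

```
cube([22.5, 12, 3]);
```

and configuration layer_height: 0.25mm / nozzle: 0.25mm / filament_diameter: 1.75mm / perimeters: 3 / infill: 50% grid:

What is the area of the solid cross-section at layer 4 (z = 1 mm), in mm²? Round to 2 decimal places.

At z = 1 mm: the cube (footprint 22.5×12) is included at this height (area 270.00 mm²). Overall, the cross-section is a single solid region. Net area = 270.00 mm².

270.00 mm²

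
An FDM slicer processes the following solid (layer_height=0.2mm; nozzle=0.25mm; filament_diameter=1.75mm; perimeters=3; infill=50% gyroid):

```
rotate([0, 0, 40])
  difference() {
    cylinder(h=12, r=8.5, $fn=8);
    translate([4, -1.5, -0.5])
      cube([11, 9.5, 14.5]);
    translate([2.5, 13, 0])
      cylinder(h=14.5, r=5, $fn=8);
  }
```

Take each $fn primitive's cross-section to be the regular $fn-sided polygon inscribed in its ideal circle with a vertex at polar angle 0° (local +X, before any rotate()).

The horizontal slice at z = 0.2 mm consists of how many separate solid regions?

1

At z = 0.2 mm: the r=8.5 cylinder gives a regular 8-gon of circumradius 8.5 (constant along its height); the cube at (4, -1.5) is present — its section is the full 11×9.5 rectangle; the r=5 cylinder at (2.5, 13) contributes a regular 8-gon of circumradius 5; Subtracting the remaining from the first: starting from the r=8.5 cylinder, the 11×9.5 cube at (4, -1.5) partially overlaps it — only the 26.69 mm² overlap (of its 104.50 mm²) is removed, clipping the outline; the r=5 cylinder at (2.5, 13) misses the remaining region (no effect) — 1 connected region; (rotated 40° about Z; rotation is an isometry so areas/perimeters/island counts are preserved). The result has 1 disconnected region.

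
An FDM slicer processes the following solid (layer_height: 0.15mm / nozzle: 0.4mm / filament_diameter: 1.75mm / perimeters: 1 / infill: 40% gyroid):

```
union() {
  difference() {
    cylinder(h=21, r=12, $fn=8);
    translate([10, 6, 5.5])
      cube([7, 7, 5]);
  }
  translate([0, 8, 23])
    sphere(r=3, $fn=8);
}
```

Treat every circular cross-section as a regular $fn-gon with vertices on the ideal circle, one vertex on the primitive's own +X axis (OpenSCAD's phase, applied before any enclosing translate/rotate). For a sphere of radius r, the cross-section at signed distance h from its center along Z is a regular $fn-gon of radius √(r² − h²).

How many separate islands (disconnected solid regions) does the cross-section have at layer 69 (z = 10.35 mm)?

1

At z = 10.35 mm: the cylinder: section is a regular 8-gon, circumradius r=12; the cube at (10, 6) is present — its section is the full 7×7 rectangle; After the difference (first − rest): starting from the r=12 cylinder, the 7×7 cube at (10, 6) misses the remaining region (no effect) — 1 connected region; the sphere at (0, 8) is not intersected at this z (|z−center|=12.650 > r=3); Combining (union): only the result so far is present, so the union is just that shape — 1 connected region. Overall, the cross-section is a single solid region. Island count = 1.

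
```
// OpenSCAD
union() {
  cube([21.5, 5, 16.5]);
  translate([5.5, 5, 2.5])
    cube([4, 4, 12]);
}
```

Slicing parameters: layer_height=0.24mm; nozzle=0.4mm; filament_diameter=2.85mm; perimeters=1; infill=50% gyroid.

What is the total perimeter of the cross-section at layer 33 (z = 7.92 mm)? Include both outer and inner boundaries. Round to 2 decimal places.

61.00 mm

At z = 7.92 mm: the cube is present — its section is the full 21.5×5 rectangle (perimeter 53.00 mm); the 4×4 cube at (5.5, 5) contributes its full rectangle (perimeter 16.00 mm); Merging all regions: the 2 present regions share edge segments without overlapping in area, so areas simply add but the touching pieces fuse into one outline (the shared edge portions become interior and drop out of the boundary) — boundary = 61.00 mm. Overall, the cross-section is a single solid region. Total boundary length (outer) = 61.00 mm.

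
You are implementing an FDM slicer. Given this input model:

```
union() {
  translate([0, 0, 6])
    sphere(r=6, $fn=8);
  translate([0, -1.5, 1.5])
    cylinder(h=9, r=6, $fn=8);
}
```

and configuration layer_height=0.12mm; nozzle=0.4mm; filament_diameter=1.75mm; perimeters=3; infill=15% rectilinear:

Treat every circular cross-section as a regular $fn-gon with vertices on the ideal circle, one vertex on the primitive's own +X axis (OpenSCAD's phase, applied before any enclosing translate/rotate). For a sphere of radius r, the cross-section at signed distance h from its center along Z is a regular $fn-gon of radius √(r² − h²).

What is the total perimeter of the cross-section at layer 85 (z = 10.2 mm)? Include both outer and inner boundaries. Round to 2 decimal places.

At z = 10.2 mm: the r=6 sphere slices to a regular 8-gon of circumradius 4.285 (√(r²−h²) with h=4.2 from center) (perimeter = 2·8·4.285·sin(180°/8) = 26.24 mm); the cylinder at (0, -1.5): section is a regular 8-gon, circumradius r=6 (perimeter = 2·8·6.000·sin(180°/8) = 36.74 mm); Taking the union: the r=6 sphere lies entirely inside the r=6 cylinder at (0, -1.5), so the union is just the r=6 cylinder at (0, -1.5) — boundary = 36.74 mm. Overall, the cross-section is a single solid region. Total boundary length (outer) = 36.74 mm.

36.74 mm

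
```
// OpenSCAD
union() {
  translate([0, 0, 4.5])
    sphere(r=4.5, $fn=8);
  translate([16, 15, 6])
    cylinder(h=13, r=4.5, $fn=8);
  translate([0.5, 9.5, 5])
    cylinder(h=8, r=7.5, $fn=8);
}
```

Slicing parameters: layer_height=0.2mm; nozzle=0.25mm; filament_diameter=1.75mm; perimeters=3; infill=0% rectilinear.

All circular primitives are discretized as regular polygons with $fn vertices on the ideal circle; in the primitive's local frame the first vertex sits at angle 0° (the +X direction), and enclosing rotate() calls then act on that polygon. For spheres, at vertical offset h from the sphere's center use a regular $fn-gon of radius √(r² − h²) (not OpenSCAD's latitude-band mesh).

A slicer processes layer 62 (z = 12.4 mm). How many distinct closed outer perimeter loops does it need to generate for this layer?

At z = 12.4 mm: the sphere does not reach this height (|z−center|=7.900 > r=4.5); the cylinder at (16, 15): section is a regular 8-gon, circumradius r=4.5; the r=7.5 cylinder at (0.5, 9.5) gives a regular 8-gon of circumradius 7.5 (constant along its height); Taking the union: the 2 present regions are separate (no shared area or edge), so areas and boundary lengths simply add and each stays a separate island — 2 connected regions. The result has 2 disconnected regions.

2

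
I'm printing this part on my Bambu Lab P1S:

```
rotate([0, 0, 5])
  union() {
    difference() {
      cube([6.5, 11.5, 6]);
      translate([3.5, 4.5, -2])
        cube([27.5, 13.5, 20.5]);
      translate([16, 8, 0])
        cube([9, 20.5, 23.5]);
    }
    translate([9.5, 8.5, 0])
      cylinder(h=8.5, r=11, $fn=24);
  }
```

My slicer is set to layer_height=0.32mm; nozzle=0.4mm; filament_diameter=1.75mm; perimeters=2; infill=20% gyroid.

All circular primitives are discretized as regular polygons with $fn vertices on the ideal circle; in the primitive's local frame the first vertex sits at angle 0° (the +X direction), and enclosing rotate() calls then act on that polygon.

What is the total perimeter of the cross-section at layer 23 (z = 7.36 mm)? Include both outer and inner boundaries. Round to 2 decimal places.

68.92 mm

At z = 7.36 mm: the cube does not reach this height (z outside [0, 6]); the cube at (3.5, 4.5) is present — its section is the full 27.5×13.5 rectangle (perimeter 82.00 mm); the cube at (16, 8) (footprint 9×20.5) is included at this height (perimeter 59.00 mm); After the difference (first − rest): the first operand is absent here, so nothing remains; the r=11 cylinder at (9.5, 8.5) gives a regular 24-gon of circumradius 11 (constant along its height) (perimeter = 2·24·11.000·sin(180°/24) = 68.92 mm); Combining (union): only the r=11 cylinder at (9.5, 8.5) is present, so the union is just that shape — boundary = 68.92 mm; (rotated 5° about Z; rotation is an isometry so areas/perimeters/island counts are preserved). Overall, the cross-section is a single solid region. Total boundary length (outer) = 68.92 mm.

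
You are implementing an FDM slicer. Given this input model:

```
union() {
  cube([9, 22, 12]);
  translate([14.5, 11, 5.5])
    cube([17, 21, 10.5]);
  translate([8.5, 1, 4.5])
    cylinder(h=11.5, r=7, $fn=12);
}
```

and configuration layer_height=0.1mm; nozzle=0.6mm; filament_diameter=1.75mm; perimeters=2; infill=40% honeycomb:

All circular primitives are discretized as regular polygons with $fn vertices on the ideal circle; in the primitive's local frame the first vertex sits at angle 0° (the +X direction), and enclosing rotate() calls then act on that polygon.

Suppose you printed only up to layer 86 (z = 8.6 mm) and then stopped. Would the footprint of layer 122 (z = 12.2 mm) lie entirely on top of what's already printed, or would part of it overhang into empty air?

Compare the two slices. At z = 8.6: the 9×22 cube contributes its full rectangle (area 198.00 mm²); the cube at (14.5, 11) is present — its section is the full 17×21 rectangle (area 357.00 mm²); the cylinder at (8.5, 1): section is a regular 12-gon, circumradius r=7 (area = (12/2)·7.000²·sin(360°/12) = 147.00 mm²); Merging all regions: the regions partially overlap — summed areas 702.00 mm² minus the doubly-counted overlap 47.58 mm² gives 654.42 mm² — area = 654.42 mm². At z = 12.2: the cube is absent (z outside [0, 12]); the 17×21 cube at (14.5, 11) contributes its full rectangle (area 357.00 mm²); the cylinder at (8.5, 1): section is a regular 12-gon, circumradius r=7 (area = (12/2)·7.000²·sin(360°/12) = 147.00 mm²); Combining (union): the 2 present regions are separate (no shared area or edge), so areas and boundary lengths simply add and each stays a separate island — area = 504.00 mm². Checking containment: the cross-section at z = 12.2 is a subset of the cross-section at z = 8.6.

entirely on top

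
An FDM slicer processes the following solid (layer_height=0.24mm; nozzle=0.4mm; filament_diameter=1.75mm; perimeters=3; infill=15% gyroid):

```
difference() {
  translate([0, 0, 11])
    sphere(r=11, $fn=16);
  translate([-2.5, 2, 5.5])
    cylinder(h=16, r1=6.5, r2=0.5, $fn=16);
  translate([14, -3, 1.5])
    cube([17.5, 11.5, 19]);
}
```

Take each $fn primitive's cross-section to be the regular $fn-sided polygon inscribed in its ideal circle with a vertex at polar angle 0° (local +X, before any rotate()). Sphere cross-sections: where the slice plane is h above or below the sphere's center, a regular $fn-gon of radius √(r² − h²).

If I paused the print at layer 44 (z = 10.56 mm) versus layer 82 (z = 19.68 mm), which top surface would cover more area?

Layer 44 (z = 10.56): the r=11 sphere contributes a regular 16-gon of circumradius √(11²−0.44²) = 10.991 (area = (16/2)·10.991²·sin(360°/16) = 369.84 mm²); the cone at (-2.5, 2) contributes a regular 16-gon of circumradius 4.603 (interpolated between r1=6.5 and r2=0.5 at t=0.316) (area = (16/2)·4.603²·sin(360°/16) = 64.85 mm²); the 17.5×11.5 cube at (14, -3) contributes its full rectangle (area 201.25 mm²); Subtracting the remaining from the first: starting from the r=11 sphere (369.84 mm²), the cone at (-2.5, 2) lies wholly inside it (removes its full 64.85 mm² and its 28.73 mm outline becomes a hole wall); the 17.5×11.5 cube at (14, -3) misses the remaining region (no effect) — area = 304.99 mm². So its area = 304.99 mm². Layer 82 (z = 19.68): the sphere: section is a regular 16-gon, circumradius = √(r²−h²) = √(11²−8.68²) = 6.757 (area = (16/2)·6.757²·sin(360°/16) = 139.78 mm²); the cone at (-2.5, 2) contributes a regular 16-gon of circumradius 1.183 (interpolated between r1=6.5 and r2=0.5 at t=0.886) (area = (16/2)·1.183²·sin(360°/16) = 4.28 mm²); the 17.5×11.5 cube at (14, -3) contributes its full rectangle (area 201.25 mm²); Subtracting the remaining from the first: starting from the r=11 sphere (139.78 mm²), the cone at (-2.5, 2) lies wholly inside it (removes its full 4.28 mm² and its 7.38 mm outline becomes a hole wall); the 17.5×11.5 cube at (14, -3) misses the remaining region (no effect) — area = 135.50 mm². So its area = 135.50 mm². Layer 44 is larger (304.99 vs 135.50 mm²).

layer 44 (z = 10.56 mm)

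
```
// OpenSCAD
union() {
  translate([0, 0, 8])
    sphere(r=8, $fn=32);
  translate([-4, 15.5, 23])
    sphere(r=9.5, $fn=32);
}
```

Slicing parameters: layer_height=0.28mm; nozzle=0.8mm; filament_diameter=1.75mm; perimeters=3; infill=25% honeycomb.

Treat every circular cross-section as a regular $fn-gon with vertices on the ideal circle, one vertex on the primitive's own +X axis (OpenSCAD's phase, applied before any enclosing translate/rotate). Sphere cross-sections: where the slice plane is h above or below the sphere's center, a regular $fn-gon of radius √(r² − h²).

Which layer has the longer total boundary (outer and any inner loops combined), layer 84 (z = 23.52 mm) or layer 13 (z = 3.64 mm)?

layer 84 (z = 23.52 mm)

Layer 84 (z = 23.52): the sphere does not reach this height (|z−center|=15.520 > r=8); the r=9.5 sphere at (-4, 15.5) slices to a regular 32-gon of circumradius 9.486 (√(r²−h²) with h=0.52 from center) (perimeter = 2·32·9.486·sin(180°/32) = 59.51 mm); Combining (union): only the r=9.5 sphere at (-4, 15.5) is present, so the union is just that shape — boundary = 59.51 mm. So its perimeter = 59.51 mm. Layer 13 (z = 3.64): the r=8 sphere slices to a regular 32-gon of circumradius 6.707 (√(r²−h²) with h=4.36 from center) (perimeter = 2·32·6.707·sin(180°/32) = 42.08 mm); the sphere at (-4, 15.5) does not reach this height (|z−center|=19.360 > r=9.5); Merging all regions: only the r=8 sphere is present, so the union is just that shape — boundary = 42.08 mm. So its perimeter = 42.08 mm. Layer 84 is larger (59.51 vs 42.08 mm).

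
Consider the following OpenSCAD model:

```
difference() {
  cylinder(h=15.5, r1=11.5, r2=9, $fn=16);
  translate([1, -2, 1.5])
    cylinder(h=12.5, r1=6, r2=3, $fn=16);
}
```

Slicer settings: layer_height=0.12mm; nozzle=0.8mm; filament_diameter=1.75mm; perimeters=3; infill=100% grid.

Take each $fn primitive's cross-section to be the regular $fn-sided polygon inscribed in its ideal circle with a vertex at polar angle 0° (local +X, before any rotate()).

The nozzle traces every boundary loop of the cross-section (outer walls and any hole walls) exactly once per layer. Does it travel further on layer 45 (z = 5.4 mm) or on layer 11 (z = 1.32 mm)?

Layer 45 (z = 5.4): the cone: at t=0.348 of its height the radius interpolates to r₁+(r₂−r₁)t = 10.629, giving a regular 16-gon of that circumradius (perimeter = 2·16·10.629·sin(180°/16) = 66.36 mm); the cone at (1, -2) (r1=6→r2=3) has section circumradius 5.064 here — a regular 16-gon (perimeter = 2·16·5.064·sin(180°/16) = 31.61 mm); Taking the first minus the rest: starting from the cone, the cone at (1, -2) lies wholly inside it (removes its full 78.51 mm² and its 31.61 mm outline becomes a hole wall) — boundary (outer + 1 inner loop) = 97.97 mm. So its perimeter = 97.97 mm. Layer 11 (z = 1.32): the cone: at t=0.085 of its height the radius interpolates to r₁+(r₂−r₁)t = 11.287, giving a regular 16-gon of that circumradius (perimeter = 2·16·11.287·sin(180°/16) = 70.46 mm); the cone at (1, -2) is not intersected at this z (z outside [1.5, 14]); Taking the first minus the rest: none of the subtracted shapes is present at this height, so the cone is unchanged — boundary = 70.46 mm. So its perimeter = 70.46 mm. Layer 45 is larger (97.97 vs 70.46 mm).

layer 45 (z = 5.4 mm)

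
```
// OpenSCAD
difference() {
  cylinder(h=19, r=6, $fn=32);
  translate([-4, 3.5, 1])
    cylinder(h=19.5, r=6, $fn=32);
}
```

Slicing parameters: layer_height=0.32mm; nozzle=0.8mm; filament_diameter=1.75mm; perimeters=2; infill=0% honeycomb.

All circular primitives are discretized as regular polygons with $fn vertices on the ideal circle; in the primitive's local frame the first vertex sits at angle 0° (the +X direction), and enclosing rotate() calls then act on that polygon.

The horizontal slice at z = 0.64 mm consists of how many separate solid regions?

At z = 0.64 mm: the r=6 cylinder gives a regular 32-gon of circumradius 6 (constant along its height); the cylinder at (-4, 3.5) is not intersected at this z (z outside [1, 20.5]); After the difference (first − rest): none of the subtracted shapes is present at this height, so the r=6 cylinder is unchanged — 1 connected region. The result has 1 disconnected region.

1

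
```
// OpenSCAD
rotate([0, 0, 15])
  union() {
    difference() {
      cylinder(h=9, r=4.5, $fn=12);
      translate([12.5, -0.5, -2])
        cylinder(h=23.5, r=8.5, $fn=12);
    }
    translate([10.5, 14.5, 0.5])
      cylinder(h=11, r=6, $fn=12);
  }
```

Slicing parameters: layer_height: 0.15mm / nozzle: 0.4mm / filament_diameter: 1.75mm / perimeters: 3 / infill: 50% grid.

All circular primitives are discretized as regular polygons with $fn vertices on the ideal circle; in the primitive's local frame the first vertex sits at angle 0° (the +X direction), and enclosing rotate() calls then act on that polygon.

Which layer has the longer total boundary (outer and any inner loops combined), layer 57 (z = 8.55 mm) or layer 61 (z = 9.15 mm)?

layer 57 (z = 8.55 mm)

Layer 57 (z = 8.55): the r=4.5 cylinder contributes a regular 12-gon of circumradius 4.5 (perimeter = 2·12·4.500·sin(180°/12) = 27.95 mm); the cylinder at (12.5, -0.5): section is a regular 12-gon, circumradius r=8.5 (perimeter = 2·12·8.500·sin(180°/12) = 52.80 mm); Taking the first minus the rest: starting from the r=4.5 cylinder, the r=8.5 cylinder at (12.5, -0.5) partially overlaps it — only the 0.43 mm² overlap (of its 216.75 mm²) is removed, clipping the outline — boundary = 27.95 mm; the cylinder at (10.5, 14.5): section is a regular 12-gon, circumradius r=6 (perimeter = 2·12·6.000·sin(180°/12) = 37.27 mm); Taking the union: the 2 present regions are separate (no shared area or edge), so areas and boundary lengths simply add and each stays a separate island — boundary = 65.22 mm; (whole slice rotated 15° about Z — lengths, areas and connectivity unchanged). So its perimeter = 65.22 mm. Layer 61 (z = 9.15): the cylinder is not intersected at this z (z outside [0, 9]); the cylinder at (12.5, -0.5): section is a regular 12-gon, circumradius r=8.5 (perimeter = 2·12·8.500·sin(180°/12) = 52.80 mm); Taking the first minus the rest: the first operand is absent here, so nothing remains; the r=6 cylinder at (10.5, 14.5) gives a regular 12-gon of circumradius 6 (constant along its height) (perimeter = 2·12·6.000·sin(180°/12) = 37.27 mm); Taking the union: only the r=6 cylinder at (10.5, 14.5) is present, so the union is just that shape — boundary = 37.27 mm; (whole slice rotated 15° about Z — lengths, areas and connectivity unchanged). So its perimeter = 37.27 mm. Layer 57 is larger (65.22 vs 37.27 mm).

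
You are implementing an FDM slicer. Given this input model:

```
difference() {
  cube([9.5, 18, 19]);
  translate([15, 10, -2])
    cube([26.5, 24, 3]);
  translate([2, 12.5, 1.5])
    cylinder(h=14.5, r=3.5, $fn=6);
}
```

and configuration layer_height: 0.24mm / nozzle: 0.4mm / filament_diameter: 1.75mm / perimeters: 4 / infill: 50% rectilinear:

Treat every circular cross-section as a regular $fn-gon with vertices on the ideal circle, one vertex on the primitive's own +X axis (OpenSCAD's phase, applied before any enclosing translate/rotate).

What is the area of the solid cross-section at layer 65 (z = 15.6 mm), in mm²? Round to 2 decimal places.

At z = 15.6 mm: the cube (footprint 9.5×18) is included at this height (area 171.00 mm²); the cube at (15, 10) is absent (z outside [-2, 1]); the r=3.5 cylinder at (2, 12.5) gives a regular 6-gon of circumradius 3.5 (constant along its height) (area = (6/2)·3.500²·sin(360°/6) = 31.83 mm²); Subtracting the remaining from the first: starting from the 9.5×18 cube (171.00 mm²), the r=3.5 cylinder at (2, 12.5) partially overlaps it — only the 27.93 mm² overlap (of its 31.83 mm²) is removed, clipping the outline — area = 143.07 mm². Overall, the cross-section is a single solid region. Net area = 143.07 mm².

143.07 mm²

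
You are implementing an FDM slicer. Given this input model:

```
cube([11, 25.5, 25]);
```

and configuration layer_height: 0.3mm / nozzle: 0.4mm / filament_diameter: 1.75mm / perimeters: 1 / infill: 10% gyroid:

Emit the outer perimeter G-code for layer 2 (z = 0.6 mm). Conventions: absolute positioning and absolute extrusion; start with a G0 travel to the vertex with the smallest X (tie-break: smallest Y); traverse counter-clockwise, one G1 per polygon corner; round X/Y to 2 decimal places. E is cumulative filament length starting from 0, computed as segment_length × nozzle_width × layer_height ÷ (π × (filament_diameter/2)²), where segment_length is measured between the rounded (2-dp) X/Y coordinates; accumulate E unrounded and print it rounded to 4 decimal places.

G0 X0.00 Y0.00 Z0.60
G1 X11.00 Y0.00 E0.5488
G1 X11.00 Y25.50 E1.8210
G1 X0.00 Y25.50 E2.3698
G1 X0.00 Y0.00 E3.6420

At z = 0.6 mm: the 11×25.5 cube contributes its full rectangle. The outline is a single polygon with 4 vertices. Extrusion per mm of travel: 0.4 × 0.3 / (π × 0.875²) = 0.049890. Accumulating E over each segment gives final E = 3.6420.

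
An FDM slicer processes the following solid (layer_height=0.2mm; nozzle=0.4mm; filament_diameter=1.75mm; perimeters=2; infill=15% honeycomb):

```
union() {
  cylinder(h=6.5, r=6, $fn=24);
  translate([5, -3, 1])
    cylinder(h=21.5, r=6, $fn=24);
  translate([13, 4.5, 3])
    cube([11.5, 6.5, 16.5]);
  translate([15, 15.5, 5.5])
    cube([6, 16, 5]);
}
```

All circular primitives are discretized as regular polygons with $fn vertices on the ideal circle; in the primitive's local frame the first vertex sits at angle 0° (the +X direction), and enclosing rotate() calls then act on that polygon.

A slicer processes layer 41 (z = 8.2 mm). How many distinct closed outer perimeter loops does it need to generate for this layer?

At z = 8.2 mm: the cylinder does not reach this height (z outside [0, 6.5]); the cylinder at (5, -3): section is a regular 24-gon, circumradius r=6; the cube at (13, 4.5) is present — its section is the full 11.5×6.5 rectangle; the cube at (15, 15.5) is present — its section is the full 6×16 rectangle; Merging all regions: the 3 present regions are separate (no shared area or edge), so areas and boundary lengths simply add and each stays a separate island — 3 connected regions. The result has 3 disconnected regions.

3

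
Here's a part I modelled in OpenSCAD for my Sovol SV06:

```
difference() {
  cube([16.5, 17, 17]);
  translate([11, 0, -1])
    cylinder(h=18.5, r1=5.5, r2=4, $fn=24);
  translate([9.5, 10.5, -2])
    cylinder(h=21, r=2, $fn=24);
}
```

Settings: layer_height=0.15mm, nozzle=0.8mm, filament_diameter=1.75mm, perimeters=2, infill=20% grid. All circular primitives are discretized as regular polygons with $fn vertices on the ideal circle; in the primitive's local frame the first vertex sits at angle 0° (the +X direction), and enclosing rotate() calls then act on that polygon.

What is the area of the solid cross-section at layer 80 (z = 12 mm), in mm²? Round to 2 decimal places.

237.38 mm²

At z = 12 mm: the 16.5×17 cube contributes its full rectangle (area 280.50 mm²); the cone at (11, 0) contributes a regular 24-gon of circumradius 4.446 (interpolated between r1=5.5 and r2=4 at t=0.703) (area = (24/2)·4.446²·sin(360°/24) = 61.39 mm²); the r=2 cylinder at (9.5, 10.5) gives a regular 24-gon of circumradius 2 (constant along its height) (area = (24/2)·2.000²·sin(360°/24) = 12.42 mm²); Subtracting the remaining from the first: starting from the 16.5×17 cube (280.50 mm²), the cone at (11, 0) partially overlaps it — only the 30.70 mm² overlap (of its 61.39 mm²) is removed, clipping the outline; the r=2 cylinder at (9.5, 10.5) lies wholly inside it (removes its full 12.42 mm² and its 12.53 mm outline becomes a hole wall) — area = 237.38 mm². Overall, the cross-section is one region with 1 hole. Net area = 237.38 mm².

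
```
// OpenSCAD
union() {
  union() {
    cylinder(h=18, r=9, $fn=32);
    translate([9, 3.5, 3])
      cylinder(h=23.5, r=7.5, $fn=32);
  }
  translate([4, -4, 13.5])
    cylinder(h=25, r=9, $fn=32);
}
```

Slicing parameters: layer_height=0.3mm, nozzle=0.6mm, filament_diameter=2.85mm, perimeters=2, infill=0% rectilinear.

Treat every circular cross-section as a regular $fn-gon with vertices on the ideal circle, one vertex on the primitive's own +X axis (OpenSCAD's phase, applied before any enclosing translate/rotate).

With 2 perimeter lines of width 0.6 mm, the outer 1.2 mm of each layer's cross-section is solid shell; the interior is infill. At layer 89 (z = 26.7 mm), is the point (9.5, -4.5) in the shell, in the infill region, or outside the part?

infill

At z = 26.7 mm: the cylinder does not reach this height (z outside [0, 18]); the cylinder at (9, 3.5) does not reach this height (z outside [3, 26.5]); Merging all regions: nothing is present at this height; the cylinder at (4, -4): section is a regular 32-gon, circumradius r=9; Merging all regions: only the r=9 cylinder at (4, -4) is present, so the union is just that shape — 1 connected region. Overall, the cross-section is a single solid region. The nearest boundary edge runs (12.83, -5.76)→(13.00, -4.00); distance from the point to it = 3.43 mm. The point is inside the cross-section and 3.43 mm from the nearest boundary — more than the 1.2 mm shell width (2 × 0.6), so it's in the infill interior.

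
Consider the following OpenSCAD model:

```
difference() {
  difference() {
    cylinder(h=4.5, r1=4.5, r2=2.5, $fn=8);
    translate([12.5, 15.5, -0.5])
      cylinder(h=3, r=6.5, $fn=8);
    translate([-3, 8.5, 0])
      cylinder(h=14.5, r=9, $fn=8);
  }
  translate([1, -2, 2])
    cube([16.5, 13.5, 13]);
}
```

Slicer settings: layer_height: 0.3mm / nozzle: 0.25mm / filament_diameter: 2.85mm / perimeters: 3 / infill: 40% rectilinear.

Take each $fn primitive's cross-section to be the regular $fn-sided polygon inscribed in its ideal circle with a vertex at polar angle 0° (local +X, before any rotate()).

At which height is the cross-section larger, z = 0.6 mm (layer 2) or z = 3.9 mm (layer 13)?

Layer 2 (z = 0.6): the cone: at t=0.133 of its height the radius interpolates to r₁+(r₂−r₁)t = 4.233, giving a regular 8-gon of that circumradius (area = (8/2)·4.233²·sin(360°/8) = 50.69 mm²); the cylinder at (12.5, 15.5): section is a regular 8-gon, circumradius r=6.5 (area = (8/2)·6.500²·sin(360°/8) = 119.50 mm²); the r=9 cylinder at (-3, 8.5) contributes a regular 8-gon of circumradius 9 (area = (8/2)·9.000²·sin(360°/8) = 229.10 mm²); Subtracting the remaining from the first: starting from the cone (50.69 mm²), the r=6.5 cylinder at (12.5, 15.5) misses the remaining region (no effect); the r=9 cylinder at (-3, 8.5) partially overlaps it — only the 19.53 mm² overlap (of its 229.10 mm²) is removed, clipping the outline — area = 31.16 mm²; the cube at (1, -2) is absent (z outside [2, 15]); Taking the first minus the rest: none of the subtracted shapes is present at this height, so the result so far is unchanged — area = 31.16 mm². So its area = 31.16 mm². Layer 13 (z = 3.9): the cone: at t=0.867 of its height the radius interpolates to r₁+(r₂−r₁)t = 2.767, giving a regular 8-gon of that circumradius (area = (8/2)·2.767²·sin(360°/8) = 21.65 mm²); the cylinder at (12.5, 15.5) is not intersected at this z (z outside [-0.5, 2.5]); the r=9 cylinder at (-3, 8.5) gives a regular 8-gon of circumradius 9 (constant along its height) (area = (8/2)·9.000²·sin(360°/8) = 229.10 mm²); After the difference (first − rest): starting from the cone (21.65 mm²), the r=9 cylinder at (-3, 8.5) partially overlaps it — only the 7.32 mm² overlap (of its 229.10 mm²) is removed, clipping the outline — area = 14.33 mm²; the cube at (1, -2) (footprint 16.5×13.5) is included at this height (area 222.75 mm²); Taking the first minus the rest: starting from the result so far (14.33 mm²), the 16.5×13.5 cube at (1, -2) partially overlaps it — only the 4.76 mm² overlap (of its 222.75 mm²) is removed, clipping the outline — area = 9.57 mm². So its area = 9.57 mm². Layer 2 is larger (31.16 vs 9.57 mm²).

layer 2 (z = 0.6 mm)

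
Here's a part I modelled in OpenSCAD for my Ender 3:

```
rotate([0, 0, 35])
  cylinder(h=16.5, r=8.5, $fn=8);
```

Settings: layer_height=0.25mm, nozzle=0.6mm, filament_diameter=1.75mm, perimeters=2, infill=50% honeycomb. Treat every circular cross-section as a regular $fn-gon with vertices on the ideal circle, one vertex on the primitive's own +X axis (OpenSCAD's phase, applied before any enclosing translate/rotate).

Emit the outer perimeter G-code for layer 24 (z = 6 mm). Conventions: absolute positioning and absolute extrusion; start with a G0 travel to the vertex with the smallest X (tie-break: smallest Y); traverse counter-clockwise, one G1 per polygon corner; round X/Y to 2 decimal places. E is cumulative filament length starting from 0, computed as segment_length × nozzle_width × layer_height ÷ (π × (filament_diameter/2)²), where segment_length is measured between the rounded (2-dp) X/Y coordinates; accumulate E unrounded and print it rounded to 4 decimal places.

At z = 6 mm: the r=8.5 cylinder gives a regular 8-gon of circumradius 8.5 (constant along its height); (rotated 35° about Z; rotation is an isometry so areas/perimeters/island counts are preserved). The outline is a single polygon with 8 vertices. Extrusion per mm of travel: 0.6 × 0.25 / (π × 0.875²) = 0.062363. Accumulating E over each segment gives final E = 3.2457.

G0 X-8.37 Y1.48 Z6.00
G1 X-6.96 Y-4.88 E0.4063
G1 X-1.48 Y-8.37 E0.8114
G1 X4.88 Y-6.96 E1.2177
G1 X8.37 Y-1.48 E1.6229
G1 X6.96 Y4.88 E2.0291
G1 X1.48 Y8.37 E2.4343
G1 X-4.88 Y6.96 E2.8405
G1 X-8.37 Y1.48 E3.2457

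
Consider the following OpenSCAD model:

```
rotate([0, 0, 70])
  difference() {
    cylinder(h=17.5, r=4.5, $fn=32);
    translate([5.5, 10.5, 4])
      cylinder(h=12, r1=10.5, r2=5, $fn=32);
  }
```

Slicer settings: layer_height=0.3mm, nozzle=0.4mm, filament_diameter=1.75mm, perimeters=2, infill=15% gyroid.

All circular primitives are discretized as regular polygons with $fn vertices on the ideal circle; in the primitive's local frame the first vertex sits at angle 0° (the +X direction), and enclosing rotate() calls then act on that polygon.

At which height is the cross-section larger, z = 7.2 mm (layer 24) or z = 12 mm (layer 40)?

Layer 24 (z = 7.2): the r=4.5 cylinder gives a regular 32-gon of circumradius 4.5 (constant along its height) (area = (32/2)·4.500²·sin(360°/32) = 63.21 mm²); the cone at (5.5, 10.5) contributes a regular 32-gon of circumradius 9.033 (interpolated between r1=10.5 and r2=5 at t=0.267) (area = (32/2)·9.033²·sin(360°/32) = 254.71 mm²); Taking the first minus the rest: starting from the r=4.5 cylinder (63.21 mm²), the cone at (5.5, 10.5) partially overlaps it — only the 6.65 mm² overlap (of its 254.71 mm²) is removed, clipping the outline — area = 56.56 mm²; (rotated 70° about Z; rotation is an isometry so areas/perimeters/island counts are preserved). So its area = 56.56 mm². Layer 40 (z = 12): the r=4.5 cylinder gives a regular 32-gon of circumradius 4.5 (constant along its height) (area = (32/2)·4.500²·sin(360°/32) = 63.21 mm²); the cone at (5.5, 10.5) contributes a regular 32-gon of circumradius 6.833 (interpolated between r1=10.5 and r2=5 at t=0.667) (area = (32/2)·6.833²·sin(360°/32) = 145.75 mm²); After the difference (first − rest): starting from the r=4.5 cylinder (63.21 mm²), the cone at (5.5, 10.5) misses the remaining region (no effect) — area = 63.21 mm²; (rotated 70° about Z; rotation is an isometry so areas/perimeters/island counts are preserved). So its area = 63.21 mm². Layer 40 is larger (63.21 vs 56.56 mm²).

layer 40 (z = 12 mm)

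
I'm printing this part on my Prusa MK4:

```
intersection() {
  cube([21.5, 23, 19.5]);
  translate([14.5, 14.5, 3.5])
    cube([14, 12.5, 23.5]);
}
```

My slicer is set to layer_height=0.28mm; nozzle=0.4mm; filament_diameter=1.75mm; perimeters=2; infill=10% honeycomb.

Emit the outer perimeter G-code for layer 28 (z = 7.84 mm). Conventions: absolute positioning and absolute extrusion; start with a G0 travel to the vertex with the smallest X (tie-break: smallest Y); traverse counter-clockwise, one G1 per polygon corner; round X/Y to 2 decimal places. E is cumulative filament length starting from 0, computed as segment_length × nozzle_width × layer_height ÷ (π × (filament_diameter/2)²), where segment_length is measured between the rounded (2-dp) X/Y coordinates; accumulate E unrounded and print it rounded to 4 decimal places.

At z = 7.84 mm: the cube is present — its section is the full 21.5×23 rectangle; the cube at (14.5, 14.5) (footprint 14×12.5) is included at this height; Taking the intersection: the 14×12.5 cube at (14.5, 14.5) partially overlaps the 21.5×23 cube; clipping to the common part keeps 59.50 mm² — 1 connected region. The outline is a single polygon with 4 vertices. Extrusion per mm of travel: 0.4 × 0.28 / (π × 0.875²) = 0.046564. Accumulating E over each segment gives final E = 1.4435.

G0 X14.50 Y14.50 Z7.84
G1 X21.50 Y14.50 E0.3259
G1 X21.50 Y23.00 E0.7217
G1 X14.50 Y23.00 E1.0477
G1 X14.50 Y14.50 E1.4435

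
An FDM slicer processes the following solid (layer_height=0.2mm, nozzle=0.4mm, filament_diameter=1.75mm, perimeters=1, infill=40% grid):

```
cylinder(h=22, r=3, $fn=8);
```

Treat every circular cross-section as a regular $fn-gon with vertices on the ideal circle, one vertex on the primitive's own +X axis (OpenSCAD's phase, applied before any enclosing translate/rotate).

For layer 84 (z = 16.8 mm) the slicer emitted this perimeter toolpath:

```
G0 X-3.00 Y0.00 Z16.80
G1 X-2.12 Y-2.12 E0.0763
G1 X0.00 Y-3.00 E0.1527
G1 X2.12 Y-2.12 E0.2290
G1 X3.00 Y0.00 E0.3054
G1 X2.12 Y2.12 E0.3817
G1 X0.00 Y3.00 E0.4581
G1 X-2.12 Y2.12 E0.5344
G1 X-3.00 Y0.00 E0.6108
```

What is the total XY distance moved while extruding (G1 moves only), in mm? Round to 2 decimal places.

Sum the Euclidean lengths of each G1 segment: total = 18.36 mm.

18.36 mm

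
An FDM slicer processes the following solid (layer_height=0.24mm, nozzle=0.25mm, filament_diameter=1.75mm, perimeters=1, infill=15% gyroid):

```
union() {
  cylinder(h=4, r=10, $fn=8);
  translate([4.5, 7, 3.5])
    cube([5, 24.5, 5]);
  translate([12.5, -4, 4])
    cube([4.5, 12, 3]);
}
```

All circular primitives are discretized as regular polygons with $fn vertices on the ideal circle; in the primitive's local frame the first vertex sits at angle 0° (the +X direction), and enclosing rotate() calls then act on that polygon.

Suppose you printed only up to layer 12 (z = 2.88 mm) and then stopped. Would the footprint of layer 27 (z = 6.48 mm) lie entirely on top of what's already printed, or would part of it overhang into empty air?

Compare the two slices. At z = 2.88: the r=10 cylinder gives a regular 8-gon of circumradius 10 (constant along its height) (area = (8/2)·10.000²·sin(360°/8) = 282.84 mm²); the cube at (4.5, 7) does not reach this height (z outside [3.5, 8.5]); the cube at (12.5, -4) is absent (z outside [4, 7]); Taking the union: only the r=10 cylinder is present, so the union is just that shape — area = 282.84 mm². At z = 6.48: the cylinder does not reach this height (z outside [0, 4]); the 5×24.5 cube at (4.5, 7) contributes its full rectangle (area 122.50 mm²); the cube at (12.5, -4) (footprint 4.5×12) is included at this height (area 54.00 mm²); Taking the union: the 2 present regions are separate (no shared area or edge), so areas and boundary lengths simply add and each stays a separate island — area = 176.50 mm². Checking containment: at z = 6.48 the cross-section extends beyond the z = 2.88 cross-section by about 174.95 mm².

part overhangs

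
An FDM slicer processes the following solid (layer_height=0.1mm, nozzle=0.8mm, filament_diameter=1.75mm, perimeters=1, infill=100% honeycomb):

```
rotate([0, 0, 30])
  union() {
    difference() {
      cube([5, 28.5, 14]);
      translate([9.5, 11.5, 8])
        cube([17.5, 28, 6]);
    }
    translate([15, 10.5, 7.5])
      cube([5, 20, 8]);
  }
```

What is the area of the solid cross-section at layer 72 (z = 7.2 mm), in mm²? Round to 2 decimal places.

142.50 mm²

At z = 7.2 mm: the cube (footprint 5×28.5) is included at this height (area 142.50 mm²); the cube at (9.5, 11.5) does not reach this height (z outside [8, 14]); Taking the first minus the rest: none of the subtracted shapes is present at this height, so the 5×28.5 cube is unchanged — area = 142.50 mm²; the cube at (15, 10.5) is not intersected at this z (z outside [7.5, 15.5]); Taking the union: only the result so far is present, so the union is just that shape — area = 142.50 mm²; (whole slice rotated 30° about Z — lengths, areas and connectivity unchanged). Overall, the cross-section is a single solid region. Net area = 142.50 mm².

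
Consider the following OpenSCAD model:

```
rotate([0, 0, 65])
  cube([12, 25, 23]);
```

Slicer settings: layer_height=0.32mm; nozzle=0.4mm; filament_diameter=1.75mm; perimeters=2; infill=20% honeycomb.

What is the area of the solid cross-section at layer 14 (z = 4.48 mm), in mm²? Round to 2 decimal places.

300.00 mm²

At z = 4.48 mm: the 12×25 cube contributes its full rectangle (area 300.00 mm²); (whole slice rotated 65° about Z — lengths, areas and connectivity unchanged). Overall, the cross-section is a single solid region. Net area = 300.00 mm².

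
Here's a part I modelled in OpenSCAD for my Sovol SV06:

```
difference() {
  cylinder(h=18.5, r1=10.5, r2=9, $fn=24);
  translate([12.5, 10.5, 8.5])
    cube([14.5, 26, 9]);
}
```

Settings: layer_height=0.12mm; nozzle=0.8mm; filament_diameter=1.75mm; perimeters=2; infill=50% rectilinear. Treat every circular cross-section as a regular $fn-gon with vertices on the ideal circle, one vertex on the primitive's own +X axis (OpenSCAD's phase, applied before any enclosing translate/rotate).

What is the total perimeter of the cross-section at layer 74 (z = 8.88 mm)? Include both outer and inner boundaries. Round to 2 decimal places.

61.27 mm

At z = 8.88 mm: the cone contributes a regular 24-gon of circumradius 9.780 (interpolated between r1=10.5 and r2=9 at t=0.480) (perimeter = 2·24·9.780·sin(180°/24) = 61.27 mm); the cube at (12.5, 10.5) is present — its section is the full 14.5×26 rectangle (perimeter 81.00 mm); Subtracting the remaining from the first: starting from the cone, the 14.5×26 cube at (12.5, 10.5) misses the remaining region (no effect) — boundary = 61.27 mm. Overall, the cross-section is a single solid region. Total boundary length (outer) = 61.27 mm.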